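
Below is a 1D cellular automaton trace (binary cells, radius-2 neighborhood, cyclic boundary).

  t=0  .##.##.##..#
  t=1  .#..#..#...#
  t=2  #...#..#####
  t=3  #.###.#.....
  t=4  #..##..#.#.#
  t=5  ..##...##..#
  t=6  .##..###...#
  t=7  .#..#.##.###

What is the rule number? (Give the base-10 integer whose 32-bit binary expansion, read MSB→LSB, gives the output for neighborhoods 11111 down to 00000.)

  nb #####: next=.  (t=2,i=9, bit31=0)
  nb ####.: next=.  (t=2,i=11, bit30=0)
  nb ###.#: next=#  (t=3,i=4, bit29=1)
  nb ###..: next=#  (t=2,i=0, bit28=1)
  nb ##.##: next=.  (t=0,i=3, bit27=0)
  nb ##.#.: next=.  (t=3,i=5, bit26=0)
  nb ##..#: next=.  (t=0,i=9, bit25=0)
  nb ##...: next=.  (t=2,i=1, bit24=0)
  nb #.###: next=.  (t=3,i=2, bit23=0)
  nb #.##.: next=#  (t=0,i=1, bit22=1)
  nb #.#.#: next=.  (t=4,i=9, bit21=0)
  nb #.#..: next=.  (t=1,i=1, bit20=0)
  nb #..##: next=#  (t=2,i=6, bit19=1)
  nb #..#.: next=.  (t=0,i=10, bit18=0)
  nb #...#: next=#  (t=1,i=9, bit17=1)
  nb #....: next=.  (t=3,i=8, bit16=0)
  nb .####: next=.  (t=2,i=8, bit15=0)
  nb .###.: next=#  (t=3,i=3, bit14=1)
  nb .##.#: next=.  (t=0,i=2, bit13=0)
  nb .##..: next=.  (t=0,i=8, bit12=0)
  nb .#.##: next=.  (t=0,i=0, bit11=0)
  nb .#.#.: next=#  (t=1,i=0, bit10=1)
  nb .#..#: next=.  (t=1,i=2, bit9=0)
  nb .#...: next=#  (t=1,i=8, bit8=1)
  nb ..###: next=.  (t=2,i=7, bit7=0)
  nb ..##.: next=#  (t=4,i=3, bit6=1)
  nb ..#.#: next=#  (t=0,i=11, bit5=1)
  nb ..#..: next=#  (t=1,i=4, bit4=1)
  nb ...##: next=#  (t=5,i=6, bit3=1)
  nb ...#.: next=#  (t=1,i=10, bit2=1)
  nb ....#: next=.  (t=3,i=10, bit1=0)
  nb .....: next=#  (t=3,i=9, bit0=1)
  bits 00110000010010100100010101111101 = 810173821

810173821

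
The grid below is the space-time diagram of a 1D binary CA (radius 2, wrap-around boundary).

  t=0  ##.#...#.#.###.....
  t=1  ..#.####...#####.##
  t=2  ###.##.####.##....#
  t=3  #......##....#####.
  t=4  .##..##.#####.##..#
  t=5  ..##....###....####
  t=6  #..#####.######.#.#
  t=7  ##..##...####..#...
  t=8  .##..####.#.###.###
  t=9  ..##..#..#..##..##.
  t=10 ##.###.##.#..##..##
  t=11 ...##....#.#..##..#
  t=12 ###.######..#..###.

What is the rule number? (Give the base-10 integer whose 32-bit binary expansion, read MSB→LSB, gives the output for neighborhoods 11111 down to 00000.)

2542261038

  nb #####: next=#  (t=1,i=13, bit31=1)
  nb ####.: next=.  (t=1,i=6, bit30=0)
  nb ###.#: next=.  (t=1,i=15, bit29=0)
  nb ###..: next=#  (t=0,i=13, bit28=1)
  nb ##.##: next=.  (t=1,i=16, bit27=0)
  nb ##.#.: next=#  (t=0,i=2, bit26=1)
  nb ##..#: next=#  (t=1,i=0, bit25=1)
  nb ##...: next=#  (t=0,i=14, bit24=1)
  nb #.###: next=#  (t=0,i=11, bit23=1)
  nb #.##.: next=.  (t=1,i=17, bit22=0)
  nb #.#.#: next=.  (t=0,i=9, bit21=0)
  nb #.#..: next=.  (t=0,i=3, bit20=0)
  nb #..##: next=.  (t=4,i=4, bit19=0)
  nb #..#.: next=#  (t=1,i=1, bit18=1)
  nb #...#: next=#  (t=0,i=5, bit17=1)
  nb #....: next=#  (t=0,i=15, bit16=1)
  nb .####: next=#  (t=1,i=5, bit15=1)
  nb .###.: next=#  (t=0,i=12, bit14=1)
  nb .##.#: next=.  (t=0,i=1, bit13=0)
  nb .##..: next=#  (t=1,i=18, bit12=1)
  nb .#.##: next=.  (t=0,i=10, bit11=0)
  nb .#.#.: next=.  (t=0,i=8, bit10=0)
  nb .#..#: next=#  (t=9,i=7, bit9=1)
  nb .#...: next=#  (t=0,i=4, bit8=1)
  nb ..###: next=.  (t=1,i=11, bit7=0)
  nb ..##.: next=.  (t=0,i=0, bit6=0)
  nb ..#.#: next=#  (t=0,i=7, bit5=1)
  nb ..#..: next=.  (t=7,i=15, bit4=0)
  nb ...##: next=#  (t=0,i=18, bit3=1)
  nb ...#.: next=#  (t=0,i=6, bit2=1)
  nb ....#: next=#  (t=0,i=17, bit1=1)
  nb .....: next=.  (t=0,i=16, bit0=0)
  bits 10010111100001111101001100101110 = 2542261038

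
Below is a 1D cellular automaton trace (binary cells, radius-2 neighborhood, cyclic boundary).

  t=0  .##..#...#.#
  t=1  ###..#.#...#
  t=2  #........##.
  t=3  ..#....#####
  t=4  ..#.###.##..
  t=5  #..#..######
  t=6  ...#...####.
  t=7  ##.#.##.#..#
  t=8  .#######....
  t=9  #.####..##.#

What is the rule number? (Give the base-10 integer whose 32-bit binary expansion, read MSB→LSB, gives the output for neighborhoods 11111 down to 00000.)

2908993626

  nb #####: next=#  (t=3,i=9, bit31=1)
  nb ####.: next=.  (t=1,i=1, bit30=0)
  nb ###.#: next=#  (t=4,i=6, bit29=1)
  nb ###..: next=.  (t=1,i=2, bit28=0)
  nb ##.##: next=#  (t=4,i=7, bit27=1)
  nb ##.#.: next=#  (t=2,i=11, bit26=1)
  nb ##..#: next=.  (t=0,i=3, bit25=0)
  nb ##...: next=#  (t=4,i=10, bit24=1)
  nb #.###: next=.  (t=4,i=4, bit23=0)
  nb #.##.: next=#  (t=0,i=1, bit22=1)
  nb #.#.#: next=#  (t=0,i=11, bit21=1)
  nb #.#..: next=.  (t=1,i=7, bit20=0)
  nb #..##: next=.  (t=5,i=5, bit19=0)
  nb #..#.: next=.  (t=0,i=4, bit18=0)
  nb #...#: next=#  (t=0,i=7, bit17=1)
  nb #....: next=#  (t=2,i=2, bit16=1)
  nb .####: next=#  (t=1,i=0, bit15=1)
  nb .###.: next=.  (t=4,i=5, bit14=0)
  nb .##.#: next=#  (t=2,i=10, bit13=1)
  nb .##..: next=#  (t=0,i=2, bit12=1)
  nb .#.##: next=#  (t=0,i=0, bit11=1)
  nb .#.#.: next=.  (t=0,i=10, bit10=0)
  nb .#..#: next=.  (t=5,i=4, bit9=0)
  nb .#...: next=.  (t=0,i=6, bit8=0)
  nb ..###: next=.  (t=1,i=11, bit7=0)
  nb ..##.: next=#  (t=2,i=9, bit6=1)
  nb ..#.#: next=.  (t=0,i=9, bit5=0)
  nb ..#..: next=#  (t=0,i=5, bit4=1)
  nb ...##: next=#  (t=1,i=10, bit3=1)
  nb ...#.: next=.  (t=0,i=8, bit2=0)
  nb ....#: next=#  (t=2,i=7, bit1=1)
  nb .....: next=.  (t=2,i=3, bit0=0)
  bits 10101101011000111011100001011010 = 2908993626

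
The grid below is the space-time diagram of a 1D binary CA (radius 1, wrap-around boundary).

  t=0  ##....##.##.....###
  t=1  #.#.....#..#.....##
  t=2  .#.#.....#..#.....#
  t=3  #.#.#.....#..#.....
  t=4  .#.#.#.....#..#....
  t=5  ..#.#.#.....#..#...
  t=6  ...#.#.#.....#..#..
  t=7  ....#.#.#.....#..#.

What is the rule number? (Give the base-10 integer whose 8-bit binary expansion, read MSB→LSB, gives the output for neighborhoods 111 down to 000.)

  ### -> #   bit 7 = 1  t=0,i=0
  ##. -> .   bit 6 = 0  t=0,i=1
  #.# -> #   bit 5 = 1  t=0,i=8
  #.. -> #   bit 4 = 1  t=0,i=2
  .## -> .   bit 3 = 0  t=0,i=6
  .#. -> .   bit 2 = 0  t=1,i=2
  ..# -> .   bit 1 = 0  t=0,i=5
  ... -> .   bit 0 = 0  t=0,i=3
  bits 10110000 = 176

176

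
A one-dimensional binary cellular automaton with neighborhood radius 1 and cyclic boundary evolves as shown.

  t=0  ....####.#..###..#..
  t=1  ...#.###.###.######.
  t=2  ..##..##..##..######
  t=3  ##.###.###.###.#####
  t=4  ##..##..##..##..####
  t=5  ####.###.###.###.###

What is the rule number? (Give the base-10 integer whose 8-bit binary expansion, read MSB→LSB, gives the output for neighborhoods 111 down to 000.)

214

  ###|#  b7=1 t=0,i=5
  ##.|#  b6=1 t=0,i=7
  #.#|.  b5=0 t=0,i=8
  #..|#  b4=1 t=0,i=10
  .##|.  b3=0 t=0,i=4
  .#.|#  b2=1 t=0,i=9
  ..#|#  b1=1 t=0,i=3
  ...|.  b0=0 t=0,i=0
  bits 11010110 = 214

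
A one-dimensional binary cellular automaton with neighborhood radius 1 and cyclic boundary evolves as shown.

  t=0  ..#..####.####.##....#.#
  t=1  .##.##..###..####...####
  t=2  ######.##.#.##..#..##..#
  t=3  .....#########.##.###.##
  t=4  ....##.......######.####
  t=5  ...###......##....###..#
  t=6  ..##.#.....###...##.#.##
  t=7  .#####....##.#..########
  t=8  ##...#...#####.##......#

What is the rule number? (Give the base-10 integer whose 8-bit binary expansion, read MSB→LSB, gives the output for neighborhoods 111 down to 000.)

  [7] ### => .  t=0,i=6
  [6] ##. => #  t=0,i=8
  [5] #.# => #  t=0,i=9
  [4] #.. => .  t=0,i=0
  [3] .## => #  t=0,i=5
  [2] .#. => #  t=0,i=2
  [1] ..# => #  t=0,i=1
  [0] ... => .  t=0,i=18
  bits 01101110 = 110

110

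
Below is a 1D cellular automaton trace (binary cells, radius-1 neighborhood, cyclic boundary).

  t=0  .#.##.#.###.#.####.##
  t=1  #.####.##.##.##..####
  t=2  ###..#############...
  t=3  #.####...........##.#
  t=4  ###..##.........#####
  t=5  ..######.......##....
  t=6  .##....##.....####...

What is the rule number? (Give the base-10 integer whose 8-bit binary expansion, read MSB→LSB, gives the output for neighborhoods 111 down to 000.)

122

  [7] ### => .  t=0,i=9
  [6] ##. => #  t=0,i=4
  [5] #.# => #  t=0,i=0
  [4] #.. => #  t=1,i=15
  [3] .## => #  t=0,i=3
  [2] .#. => .  t=0,i=1
  [1] ..# => #  t=1,i=16
  [0] ... => .  t=2,i=19
  bits 01111010 = 122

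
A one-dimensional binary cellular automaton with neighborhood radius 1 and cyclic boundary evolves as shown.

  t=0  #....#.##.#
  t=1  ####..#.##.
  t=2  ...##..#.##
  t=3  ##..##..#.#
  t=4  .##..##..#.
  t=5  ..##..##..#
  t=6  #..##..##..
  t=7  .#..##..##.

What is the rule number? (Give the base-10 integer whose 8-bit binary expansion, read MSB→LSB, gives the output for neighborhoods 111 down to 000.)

113

  ###|.  b7=0 t=1,i=1
  ##.|#  b6=1 t=0,i=0
  #.#|#  b5=1 t=0,i=6
  #..|#  b4=1 t=0,i=1
  .##|.  b3=0 t=0,i=7
  .#.|.  b2=0 t=0,i=5
  ..#|.  b1=0 t=0,i=4
  ...|#  b0=1 t=0,i=2
  bits 01110001 = 113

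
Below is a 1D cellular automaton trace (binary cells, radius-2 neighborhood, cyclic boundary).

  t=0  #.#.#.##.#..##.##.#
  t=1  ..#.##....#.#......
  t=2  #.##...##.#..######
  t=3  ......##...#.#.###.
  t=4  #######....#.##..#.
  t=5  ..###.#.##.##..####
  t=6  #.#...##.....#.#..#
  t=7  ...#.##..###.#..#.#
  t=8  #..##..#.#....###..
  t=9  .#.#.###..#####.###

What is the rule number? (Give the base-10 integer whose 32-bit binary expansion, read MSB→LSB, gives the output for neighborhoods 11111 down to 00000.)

2451901419

  ##### -> #   bit 31 = 1  t=2,i=15
  ####. -> .   bit 30 = 0  t=2,i=18
  ###.# -> .   bit 29 = 0  t=2,i=0
  ###.. -> #   bit 28 = 1  t=3,i=17
  ##.## -> .   bit 27 = 0  t=0,i=14
  ##.#. -> .   bit 26 = 0  t=0,i=1
  ##..# -> #   bit 25 = 1  t=4,i=15
  ##... -> .   bit 24 = 0  t=1,i=6
  #.### -> .   bit 23 = 0  t=3,i=15
  #.##. -> .   bit 22 = 0  t=0,i=6
  #.#.# -> #   bit 21 = 1  t=0,i=2
  #.#.. -> .   bit 20 = 0  t=0,i=9
  #..## -> .   bit 19 = 0  t=0,i=11
  #..#. -> #   bit 18 = 1  t=4,i=16
  #...# -> .   bit 17 = 0  t=2,i=5
  #.... -> #   bit 16 = 1  t=1,i=7
  .#### -> .   bit 15 = 0  t=2,i=14
  .###. -> .   bit 14 = 0  t=3,i=16
  .##.# -> .   bit 13 = 0  t=0,i=0
  .##.. -> .   bit 12 = 0  t=1,i=5
  .#.## -> #   bit 11 = 1  t=0,i=5
  .#.#. -> .   bit 10 = 0  t=0,i=3
  .#..# -> #   bit 9 = 1  t=0,i=10
  .#... -> #   bit 8 = 1  t=1,i=13
  ..### -> #   bit 7 = 1  t=2,i=13
  ..##. -> #   bit 6 = 1  t=0,i=12
  ..#.# -> #   bit 5 = 1  t=1,i=2
  ..#.. -> .   bit 4 = 0  t=8,i=0
  ...## -> #   bit 3 = 1  t=2,i=6
  ...#. -> .   bit 2 = 0  t=1,i=1
  ....# -> #   bit 1 = 1  t=1,i=0
  ..... -> #   bit 0 = 1  t=1,i=15
  bits 10010010001001010000101111101011 = 2451901419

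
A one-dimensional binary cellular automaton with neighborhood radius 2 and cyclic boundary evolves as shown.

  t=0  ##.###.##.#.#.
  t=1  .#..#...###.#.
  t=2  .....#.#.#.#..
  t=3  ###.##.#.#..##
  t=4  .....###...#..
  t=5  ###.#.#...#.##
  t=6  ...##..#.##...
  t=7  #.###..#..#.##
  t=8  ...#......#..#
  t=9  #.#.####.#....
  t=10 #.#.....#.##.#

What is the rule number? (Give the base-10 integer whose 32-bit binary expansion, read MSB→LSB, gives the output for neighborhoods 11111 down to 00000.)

69824877

  ##### -> .   bit 31 = 0  t=3,i=0
  ####. -> .   bit 30 = 0  t=3,i=1
  ###.# -> .   bit 29 = 0  t=0,i=5
  ###.. -> .   bit 28 = 0  t=4,i=7
  ##.## -> .   bit 27 = 0  t=0,i=2
  ##.#. -> #   bit 26 = 1  t=0,i=9
  ##..# -> .   bit 25 = 0  t=6,i=5
  ##... -> .   bit 24 = 0  t=4,i=8
  #.### -> .   bit 23 = 0  t=0,i=3
  #.##. -> .   bit 22 = 0  t=0,i=0
  #.#.# -> #   bit 21 = 1  t=0,i=10
  #.#.. -> .   bit 20 = 0  t=1,i=12
  #..## -> #   bit 19 = 1  t=3,i=11
  #..#. -> .   bit 18 = 0  t=1,i=0
  #...# -> .   bit 17 = 0  t=1,i=6
  #.... -> #   bit 16 = 1  t=2,i=13
  .#### -> .   bit 15 = 0  t=3,i=13
  .###. -> #   bit 14 = 1  t=0,i=4
  .##.# -> #   bit 13 = 1  t=0,i=1
  .##.. -> #   bit 12 = 1  t=6,i=4
  .#.## -> .   bit 11 = 0  t=0,i=13
  .#.#. -> .   bit 10 = 0  t=0,i=11
  .#..# -> .   bit 9 = 0  t=1,i=2
  .#... -> #   bit 8 = 1  t=1,i=5
  ..### -> .   bit 7 = 0  t=1,i=8
  ..##. -> #   bit 6 = 1  t=6,i=3
  ..#.# -> #   bit 5 = 1  t=2,i=5
  ..#.. -> .   bit 4 = 0  t=1,i=1
  ...## -> #   bit 3 = 1  t=1,i=7
  ...#. -> #   bit 2 = 1  t=2,i=4
  ....# -> .   bit 1 = 0  t=2,i=3
  ..... -> #   bit 0 = 1  t=2,i=0
  bits 00000100001010010111000101101101 = 69824877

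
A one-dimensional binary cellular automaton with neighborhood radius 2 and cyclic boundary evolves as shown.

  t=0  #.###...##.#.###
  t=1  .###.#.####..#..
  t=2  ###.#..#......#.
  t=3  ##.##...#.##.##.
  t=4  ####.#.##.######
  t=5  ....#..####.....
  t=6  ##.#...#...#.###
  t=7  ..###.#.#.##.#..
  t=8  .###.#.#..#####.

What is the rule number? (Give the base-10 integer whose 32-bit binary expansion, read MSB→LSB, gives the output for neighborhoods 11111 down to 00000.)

  ##### -> .   bit 31 = 0  t=4,i=0
  ####. -> .   bit 30 = 0  t=0,i=15
  ###.# -> .   bit 29 = 0  t=0,i=0
  ###.. -> .   bit 28 = 0  t=0,i=4
  ##.## -> #   bit 27 = 1  t=0,i=1
  ##.#. -> #   bit 26 = 1  t=0,i=10
  ##..# -> .   bit 25 = 0  t=1,i=11
  ##... -> #   bit 24 = 1  t=0,i=5
  #.### -> #   bit 23 = 1  t=0,i=2
  #.##. -> #   bit 22 = 1  t=3,i=0
  #.#.# -> .   bit 21 = 0  t=0,i=11
  #.#.. -> #   bit 20 = 1  t=2,i=4
  #..## -> .   bit 19 = 0  t=5,i=6
  #..#. -> .   bit 18 = 0  t=1,i=12
  #...# -> .   bit 17 = 0  t=0,i=6
  #.... -> .   bit 16 = 0  t=2,i=9
  .#### -> .   bit 15 = 0  t=0,i=14
  .###. -> #   bit 14 = 1  t=0,i=3
  .##.# -> #   bit 13 = 1  t=0,i=9
  .##.. -> .   bit 12 = 0  t=3,i=4
  .#.## -> .   bit 11 = 0  t=0,i=12
  .#.#. -> #   bit 10 = 1  t=7,i=7
  .#..# -> .   bit 9 = 0  t=2,i=5
  .#... -> #   bit 8 = 1  t=1,i=14
  ..### -> #   bit 7 = 1  t=1,i=1
  ..##. -> #   bit 6 = 1  t=0,i=8
  ..#.# -> #   bit 5 = 1  t=2,i=14
  ..#.. -> .   bit 4 = 0  t=1,i=13
  ...## -> #   bit 3 = 1  t=0,i=7
  ...#. -> #   bit 2 = 1  t=2,i=13
  ....# -> .   bit 1 = 0  t=2,i=12
  ..... -> #   bit 0 = 1  t=2,i=10
  bits 00001101110100000110010111101101 = 231761389

231761389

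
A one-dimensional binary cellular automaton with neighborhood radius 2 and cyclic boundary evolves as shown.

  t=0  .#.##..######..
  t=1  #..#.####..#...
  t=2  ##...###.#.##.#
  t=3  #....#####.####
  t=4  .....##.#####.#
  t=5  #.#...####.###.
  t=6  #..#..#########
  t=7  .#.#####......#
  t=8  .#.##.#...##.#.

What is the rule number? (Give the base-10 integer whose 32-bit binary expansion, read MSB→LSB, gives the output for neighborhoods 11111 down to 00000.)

1860756373

  nb #####: next=.  (t=0,i=9, bit31=0)
  nb ####.: next=#  (t=0,i=11, bit30=1)
  nb ###.#: next=#  (t=2,i=7, bit29=1)
  nb ###..: next=.  (t=0,i=12, bit28=0)
  nb ##.##: next=#  (t=2,i=13, bit27=1)
  nb ##.#.: next=#  (t=2,i=8, bit26=1)
  nb ##..#: next=#  (t=0,i=5, bit25=1)
  nb ##...: next=.  (t=0,i=13, bit24=0)
  nb #.###: next=#  (t=1,i=5, bit23=1)
  nb #.##.: next=#  (t=0,i=3, bit22=1)
  nb #.#.#: next=#  (t=2,i=9, bit21=1)
  nb #.#..: next=.  (t=4,i=14, bit20=0)
  nb #..##: next=#  (t=0,i=6, bit19=1)
  nb #..#.: next=.  (t=1,i=2, bit18=0)
  nb #...#: next=.  (t=0,i=14, bit17=0)
  nb #....: next=.  (t=3,i=2, bit16=0)
  nb .####: next=#  (t=0,i=8, bit15=1)
  nb .###.: next=#  (t=2,i=0, bit14=1)
  nb .##.#: next=#  (t=2,i=12, bit13=1)
  nb .##..: next=.  (t=0,i=4, bit12=0)
  nb .#.##: next=.  (t=0,i=2, bit11=0)
  nb .#.#.: next=.  (t=5,i=1, bit10=0)
  nb .#..#: next=#  (t=1,i=1, bit9=1)
  nb .#...: next=#  (t=1,i=12, bit8=1)
  nb ..###: next=#  (t=0,i=7, bit7=1)
  nb ..##.: next=.  (t=4,i=5, bit6=0)
  nb ..#.#: next=.  (t=0,i=1, bit5=0)
  nb ..#..: next=#  (t=1,i=0, bit4=1)
  nb ...##: next=.  (t=2,i=4, bit3=0)
  nb ...#.: next=#  (t=0,i=0, bit2=1)
  nb ....#: next=.  (t=3,i=3, bit1=0)
  nb .....: next=#  (t=4,i=2, bit0=1)
  bits 01101110111010001110001110010101 = 1860756373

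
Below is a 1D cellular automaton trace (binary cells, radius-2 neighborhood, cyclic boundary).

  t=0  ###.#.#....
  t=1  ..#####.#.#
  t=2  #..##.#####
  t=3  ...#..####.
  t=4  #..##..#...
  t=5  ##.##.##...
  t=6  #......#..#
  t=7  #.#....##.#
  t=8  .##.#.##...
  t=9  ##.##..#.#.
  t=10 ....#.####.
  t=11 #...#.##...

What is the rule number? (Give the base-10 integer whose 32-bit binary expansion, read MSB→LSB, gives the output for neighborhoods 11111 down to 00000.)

  nb #####: next=#  (t=1,i=4, bit31=1)
  nb ####.: next=.  (t=1,i=5, bit30=0)
  nb ###.#: next=#  (t=0,i=2, bit29=1)
  nb ###..: next=.  (t=2,i=0, bit28=0)
  nb ##.##: next=.  (t=2,i=5, bit27=0)
  nb ##.#.: next=#  (t=0,i=3, bit26=1)
  nb ##..#: next=.  (t=2,i=1, bit25=0)
  nb ##...: next=.  (t=3,i=10, bit24=0)
  nb #.###: next=#  (t=2,i=6, bit23=1)
  nb #.##.: next=.  (t=5,i=3, bit22=0)
  nb #.#.#: next=#  (t=0,i=4, bit21=1)
  nb #.#..: next=#  (t=0,i=6, bit20=1)
  nb #..##: next=.  (t=1,i=1, bit19=0)
  nb #..#.: next=#  (t=4,i=6, bit18=1)
  nb #...#: next=.  (t=4,i=9, bit17=0)
  nb #....: next=#  (t=0,i=8, bit16=1)
  nb .####: next=#  (t=1,i=3, bit15=1)
  nb .###.: next=.  (t=0,i=1, bit14=0)
  nb .##.#: next=.  (t=2,i=4, bit13=0)
  nb .##..: next=#  (t=4,i=4, bit12=1)
  nb .#.##: next=.  (t=8,i=5, bit11=0)
  nb .#.#.: next=#  (t=0,i=5, bit10=1)
  nb .#..#: next=#  (t=1,i=0, bit9=1)
  nb .#...: next=.  (t=0,i=7, bit8=0)
  nb ..###: next=.  (t=0,i=0, bit7=0)
  nb ..##.: next=#  (t=2,i=3, bit6=1)
  nb ..#.#: next=#  (t=9,i=7, bit5=1)
  nb ..#..: next=#  (t=3,i=3, bit4=1)
  nb ...##: next=#  (t=0,i=10, bit3=1)
  nb ...#.: next=.  (t=3,i=2, bit2=0)
  nb ....#: next=.  (t=0,i=9, bit1=0)
  nb .....: next=.  (t=6,i=3, bit0=0)
  bits 10100100101101011001011001111000 = 2763363960

2763363960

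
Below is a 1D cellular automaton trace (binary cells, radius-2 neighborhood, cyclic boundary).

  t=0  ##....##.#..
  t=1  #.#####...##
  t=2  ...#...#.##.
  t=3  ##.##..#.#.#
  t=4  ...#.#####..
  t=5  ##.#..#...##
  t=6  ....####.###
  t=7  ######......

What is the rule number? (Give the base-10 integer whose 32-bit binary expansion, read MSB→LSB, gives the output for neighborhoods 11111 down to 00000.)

  ##### -> .   bit 31 = 0  t=1,i=4
  ####. -> .   bit 30 = 0  t=1,i=5
  ###.# -> .   bit 29 = 0  t=1,i=0
  ###.. -> .   bit 28 = 0  t=1,i=6
  ##.## -> .   bit 27 = 0  t=1,i=1
  ##.#. -> .   bit 26 = 0  t=0,i=8
  ##..# -> #   bit 25 = 1  t=3,i=5
  ##... -> #   bit 24 = 1  t=0,i=2
  #.### -> .   bit 23 = 0  t=1,i=2
  #.##. -> #   bit 22 = 1  t=2,i=9
  #.#.# -> #   bit 21 = 1  t=3,i=9
  #.#.. -> .   bit 20 = 0  t=0,i=9
  #..## -> #   bit 19 = 1  t=0,i=11
  #..#. -> #   bit 18 = 1  t=3,i=6
  #...# -> .   bit 17 = 0  t=1,i=8
  #.... -> #   bit 16 = 1  t=0,i=3
  .#### -> #   bit 15 = 1  t=1,i=3
  .###. -> .   bit 14 = 0  t=1,i=11
  .##.# -> .   bit 13 = 0  t=0,i=7
  .##.. -> .   bit 12 = 0  t=0,i=1
  .#.## -> .   bit 11 = 0  t=2,i=8
  .#.#. -> #   bit 10 = 1  t=3,i=8
  .#..# -> #   bit 9 = 1  t=0,i=10
  .#... -> #   bit 8 = 1  t=2,i=4
  ..### -> #   bit 7 = 1  t=1,i=10
  ..##. -> #   bit 6 = 1  t=0,i=0
  ..#.# -> #   bit 5 = 1  t=2,i=7
  ..#.. -> #   bit 4 = 1  t=2,i=3
  ...## -> #   bit 3 = 1  t=0,i=5
  ...#. -> .   bit 2 = 0  t=2,i=2
  ....# -> #   bit 1 = 1  t=0,i=4
  ..... -> #   bit 0 = 1  t=4,i=0
  bits 00000011011011011000011111111011 = 57509883

57509883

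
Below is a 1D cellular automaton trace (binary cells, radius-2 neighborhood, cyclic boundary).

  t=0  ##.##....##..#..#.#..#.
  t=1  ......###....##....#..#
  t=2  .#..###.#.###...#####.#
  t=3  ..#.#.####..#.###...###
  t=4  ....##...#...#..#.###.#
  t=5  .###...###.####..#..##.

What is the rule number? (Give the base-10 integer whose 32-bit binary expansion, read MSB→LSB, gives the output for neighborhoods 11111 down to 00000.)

874711710

  [31] ##### => .  t=2,i=18
  [30] ####. => .  t=2,i=19
  [29] ###.# => #  t=2,i=6
  [28] ###.. => #  t=1,i=8
  [27] ##.## => .  t=0,i=2
  [26] ##.#. => #  t=2,i=7
  [25] ##..# => .  t=0,i=11
  [24] ##... => .  t=0,i=5
  [23] #.### => .  t=2,i=10
  [22] #.##. => .  t=0,i=0
  [21] #.#.# => #  t=2,i=8
  [20] #.#.. => .  t=0,i=18
  [19] #..## => .  t=2,i=3
  [18] #..#. => .  t=0,i=12
  [17] #...# => #  t=2,i=14
  [16] #.... => #  t=0,i=6
  [15] .#### => .  t=2,i=17
  [14] .###. => .  t=1,i=7
  [13] .##.# => .  t=0,i=1
  [12] .##.. => .  t=0,i=4
  [11] .#.## => #  t=0,i=22
  [10] .#.#. => .  t=0,i=17
  [9] .#..# => #  t=0,i=14
  [8] .#... => .  t=1,i=0
  [7] ..### => #  t=1,i=6
  [6] ..##. => .  t=0,i=9
  [5] ..#.# => .  t=0,i=16
  [4] ..#.. => #  t=0,i=13
  [3] ...## => #  t=0,i=8
  [2] ...#. => #  t=1,i=18
  [1] ....# => #  t=0,i=7
  [0] ..... => .  t=1,i=2
  bits 00110100001000110000101010011110 = 874711710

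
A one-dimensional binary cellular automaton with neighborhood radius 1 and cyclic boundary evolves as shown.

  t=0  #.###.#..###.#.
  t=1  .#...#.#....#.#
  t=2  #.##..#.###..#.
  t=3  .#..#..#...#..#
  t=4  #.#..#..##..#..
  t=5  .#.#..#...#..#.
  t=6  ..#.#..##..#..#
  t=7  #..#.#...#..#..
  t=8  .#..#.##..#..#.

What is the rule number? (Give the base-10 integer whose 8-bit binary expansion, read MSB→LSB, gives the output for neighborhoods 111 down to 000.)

  ###|.  b7=0 t=0,i=3
  ##.|.  b6=0 t=0,i=4
  #.#|#  b5=1 t=0,i=1
  #..|#  b4=1 t=0,i=7
  .##|.  b3=0 t=0,i=2
  .#.|.  b2=0 t=0,i=0
  ..#|.  b1=0 t=0,i=8
  ...|#  b0=1 t=1,i=3
  bits 00110001 = 49

49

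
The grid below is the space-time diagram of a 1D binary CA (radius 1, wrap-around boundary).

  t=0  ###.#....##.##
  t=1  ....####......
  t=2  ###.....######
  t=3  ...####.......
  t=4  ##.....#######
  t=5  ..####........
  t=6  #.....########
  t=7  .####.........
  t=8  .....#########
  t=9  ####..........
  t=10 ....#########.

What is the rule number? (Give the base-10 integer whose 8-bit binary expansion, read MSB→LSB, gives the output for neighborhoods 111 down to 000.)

  ### -> .   bit 7 = 0  t=0,i=0
  ##. -> .   bit 6 = 0  t=0,i=2
  #.# -> .   bit 5 = 0  t=0,i=3
  #.. -> #   bit 4 = 1  t=0,i=5
  .## -> .   bit 3 = 0  t=0,i=9
  .#. -> #   bit 2 = 1  t=0,i=4
  ..# -> .   bit 1 = 0  t=0,i=8
  ... -> #   bit 0 = 1  t=0,i=6
  bits 00010101 = 21

21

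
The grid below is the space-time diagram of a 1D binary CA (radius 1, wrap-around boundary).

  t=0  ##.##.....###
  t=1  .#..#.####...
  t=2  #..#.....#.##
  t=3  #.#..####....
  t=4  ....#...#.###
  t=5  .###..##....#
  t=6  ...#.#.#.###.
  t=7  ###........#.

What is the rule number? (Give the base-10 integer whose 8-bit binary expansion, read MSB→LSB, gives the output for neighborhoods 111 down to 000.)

  ### -> .   bit 7 = 0  t=0,i=0
  ##. -> #   bit 6 = 1  t=0,i=1
  #.# -> .   bit 5 = 0  t=0,i=2
  #.. -> .   bit 4 = 0  t=0,i=5
  .## -> .   bit 3 = 0  t=0,i=3
  .#. -> .   bit 2 = 0  t=1,i=1
  ..# -> #   bit 1 = 1  t=0,i=9
  ... -> #   bit 0 = 1  t=0,i=6
  bits 01000011 = 67

67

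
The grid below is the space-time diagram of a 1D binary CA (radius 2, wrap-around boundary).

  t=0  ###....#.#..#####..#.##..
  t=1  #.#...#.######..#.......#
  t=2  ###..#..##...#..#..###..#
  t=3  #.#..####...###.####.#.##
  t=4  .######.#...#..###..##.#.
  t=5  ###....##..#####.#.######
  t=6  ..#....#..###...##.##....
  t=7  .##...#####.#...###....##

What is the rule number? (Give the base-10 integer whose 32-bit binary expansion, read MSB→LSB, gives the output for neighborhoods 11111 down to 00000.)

  ##### -> .   bit 31 = 0  t=0,i=14
  ####. -> .   bit 30 = 0  t=0,i=15
  ###.# -> .   bit 29 = 0  t=3,i=0
  ###.. -> #   bit 28 = 1  t=0,i=2
  ##.## -> #   bit 27 = 1  t=3,i=15
  ##.#. -> #   bit 26 = 1  t=1,i=1
  ##..# -> .   bit 25 = 0  t=0,i=17
  ##... -> .   bit 24 = 0  t=0,i=3
  #.### -> #   bit 23 = 1  t=1,i=8
  #.##. -> .   bit 22 = 0  t=0,i=21
  #.#.# -> #   bit 21 = 1  t=3,i=21
  #.#.. -> #   bit 20 = 1  t=0,i=9
  #..## -> #   bit 19 = 1  t=0,i=11
  #..#. -> .   bit 18 = 0  t=0,i=18
  #...# -> .   bit 17 = 0  t=1,i=4
  #.... -> .   bit 16 = 0  t=0,i=4
  .#### -> #   bit 15 = 1  t=0,i=13
  .###. -> .   bit 14 = 0  t=0,i=1
  .##.# -> #   bit 13 = 1  t=1,i=0
  .##.. -> .   bit 12 = 0  t=0,i=22
  .#.## -> .   bit 11 = 0  t=0,i=20
  .#.#. -> #   bit 10 = 1  t=0,i=8
  .#..# -> #   bit 9 = 1  t=0,i=10
  .#... -> .   bit 8 = 0  t=1,i=3
  ..### -> #   bit 7 = 1  t=0,i=0
  ..##. -> #   bit 6 = 1  t=1,i=24
  ..#.# -> .   bit 5 = 0  t=0,i=7
  ..#.. -> #   bit 4 = 1  t=1,i=16
  ...## -> .   bit 3 = 0  t=1,i=23
  ...#. -> #   bit 2 = 1  t=0,i=6
  ....# -> .   bit 1 = 0  t=0,i=5
  ..... -> #   bit 0 = 1  t=1,i=19
  bits 00011100101110001010011011010101 = 481863381

481863381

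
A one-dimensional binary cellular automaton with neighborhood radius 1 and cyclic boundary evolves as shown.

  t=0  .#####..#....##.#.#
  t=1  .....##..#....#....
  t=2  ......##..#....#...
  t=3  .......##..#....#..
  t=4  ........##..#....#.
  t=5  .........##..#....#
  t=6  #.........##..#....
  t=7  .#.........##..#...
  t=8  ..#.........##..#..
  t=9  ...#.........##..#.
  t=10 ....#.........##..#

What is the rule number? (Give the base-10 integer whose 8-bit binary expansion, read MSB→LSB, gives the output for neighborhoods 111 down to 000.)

  [7] ### => .  t=0,i=2
  [6] ##. => #  t=0,i=5
  [5] #.# => .  t=0,i=0
  [4] #.. => #  t=0,i=6
  [3] .## => .  t=0,i=1
  [2] .#. => .  t=0,i=8
  [1] ..# => .  t=0,i=7
  [0] ... => .  t=0,i=10
  bits 01010000 = 80

80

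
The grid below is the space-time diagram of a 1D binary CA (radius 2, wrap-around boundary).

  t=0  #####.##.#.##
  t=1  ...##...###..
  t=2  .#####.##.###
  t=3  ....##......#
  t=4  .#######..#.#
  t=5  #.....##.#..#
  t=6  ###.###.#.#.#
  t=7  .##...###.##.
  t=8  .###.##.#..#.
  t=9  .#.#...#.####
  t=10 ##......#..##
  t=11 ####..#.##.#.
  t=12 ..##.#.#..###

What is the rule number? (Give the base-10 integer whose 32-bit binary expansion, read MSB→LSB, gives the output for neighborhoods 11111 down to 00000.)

  nb #####: next=.  (t=0,i=0, bit31=0)
  nb ####.: next=#  (t=0,i=3, bit30=1)
  nb ###.#: next=#  (t=0,i=4, bit29=1)
  nb ###..: next=#  (t=1,i=10, bit28=1)
  nb ##.##: next=.  (t=0,i=5, bit27=0)
  nb ##.#.: next=#  (t=0,i=8, bit26=1)
  nb ##..#: next=.  (t=4,i=8, bit25=0)
  nb ##...: next=#  (t=1,i=5, bit24=1)
  nb #.###: next=.  (t=0,i=11, bit23=0)
  nb #.##.: next=.  (t=0,i=6, bit22=0)
  nb #.#.#: next=#  (t=0,i=9, bit21=1)
  nb #.#..: next=.  (t=5,i=9, bit20=0)
  nb #..##: next=.  (t=5,i=11, bit19=0)
  nb #..#.: next=#  (t=4,i=9, bit18=1)
  nb #...#: next=.  (t=1,i=6, bit17=0)
  nb #....: next=#  (t=1,i=12, bit16=1)
  nb .####: next=.  (t=0,i=12, bit15=0)
  nb .###.: next=.  (t=1,i=9, bit14=0)
  nb .##.#: next=.  (t=0,i=7, bit13=0)
  nb .##..: next=#  (t=1,i=4, bit12=1)
  nb .#.##: next=#  (t=0,i=10, bit11=1)
  nb .#.#.: next=.  (t=4,i=11, bit10=0)
  nb .#..#: next=#  (t=5,i=10, bit9=1)
  nb .#...: next=.  (t=3,i=0, bit8=0)
  nb ..###: next=#  (t=1,i=8, bit7=1)
  nb ..##.: next=#  (t=1,i=3, bit6=1)
  nb ..#.#: next=.  (t=4,i=10, bit5=0)
  nb ..#..: next=#  (t=3,i=12, bit4=1)
  nb ...##: next=#  (t=1,i=2, bit3=1)
  nb ...#.: next=.  (t=3,i=11, bit2=0)
  nb ....#: next=#  (t=1,i=1, bit1=1)
  nb .....: next=.  (t=1,i=0, bit0=0)
  bits 01110101001001010001101011011010 = 1965365978

1965365978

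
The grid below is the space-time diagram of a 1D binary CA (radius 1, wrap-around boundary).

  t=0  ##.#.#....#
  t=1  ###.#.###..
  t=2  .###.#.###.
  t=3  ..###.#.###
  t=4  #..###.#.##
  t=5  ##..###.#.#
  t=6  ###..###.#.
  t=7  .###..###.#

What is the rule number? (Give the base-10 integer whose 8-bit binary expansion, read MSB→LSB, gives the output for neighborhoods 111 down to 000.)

241

  ###|#  b7=1 t=0,i=0
  ##.|#  b6=1 t=0,i=1
  #.#|#  b5=1 t=0,i=2
  #..|#  b4=1 t=0,i=6
  .##|.  b3=0 t=0,i=10
  .#.|.  b2=0 t=0,i=3
  ..#|.  b1=0 t=0,i=9
  ...|#  b0=1 t=0,i=7
  bits 11110001 = 241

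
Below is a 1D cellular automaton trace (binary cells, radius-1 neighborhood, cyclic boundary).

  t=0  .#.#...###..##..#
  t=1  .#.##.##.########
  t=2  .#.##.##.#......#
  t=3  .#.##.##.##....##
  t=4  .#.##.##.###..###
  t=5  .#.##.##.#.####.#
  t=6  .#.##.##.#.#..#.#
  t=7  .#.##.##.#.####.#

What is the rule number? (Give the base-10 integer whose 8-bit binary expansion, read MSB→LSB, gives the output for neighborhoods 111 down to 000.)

94

  ### -> .   bit 7 = 0  t=0,i=8
  ##. -> #   bit 6 = 1  t=0,i=9
  #.# -> .   bit 5 = 0  t=0,i=0
  #.. -> #   bit 4 = 1  t=0,i=4
  .## -> #   bit 3 = 1  t=0,i=7
  .#. -> #   bit 2 = 1  t=0,i=1
  ..# -> #   bit 1 = 1  t=0,i=6
  ... -> .   bit 0 = 0  t=0,i=5
  bits 01011110 = 94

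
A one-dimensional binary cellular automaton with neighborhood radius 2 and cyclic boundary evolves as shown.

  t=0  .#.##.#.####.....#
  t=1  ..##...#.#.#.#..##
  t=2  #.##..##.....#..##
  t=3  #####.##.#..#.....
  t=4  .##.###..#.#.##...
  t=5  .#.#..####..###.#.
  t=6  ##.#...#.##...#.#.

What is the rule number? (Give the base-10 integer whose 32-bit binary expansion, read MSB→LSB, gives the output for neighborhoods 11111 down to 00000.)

  [31] ##### => #  t=3,i=2
  [30] ####. => .  t=0,i=10
  [29] ###.# => #  t=2,i=0
  [28] ###.. => #  t=0,i=11
  [27] ##.## => #  t=2,i=1
  [26] ##.#. => .  t=0,i=5
  [25] ##..# => #  t=1,i=0
  [24] ##... => .  t=0,i=12
  [23] #.### => .  t=0,i=8
  [22] #.##. => #  t=0,i=3
  [21] #.#.# => .  t=0,i=1
  [20] #.#.. => #  t=1,i=13
  [19] #..## => .  t=1,i=1
  [18] #..#. => #  t=3,i=11
  [17] #...# => .  t=1,i=5
  [16] #.... => #  t=0,i=13
  [15] .#### => #  t=0,i=9
  [14] .###. => .  t=2,i=17
  [13] .##.# => .  t=0,i=4
  [12] .##.. => #  t=1,i=3
  [11] .#.## => #  t=0,i=2
  [10] .#.#. => .  t=0,i=0
  [9] .#..# => .  t=1,i=14
  [8] .#... => #  t=3,i=13
  [7] ..### => .  t=2,i=16
  [6] ..##. => #  t=1,i=2
  [5] ..#.# => #  t=0,i=17
  [4] ..#.. => .  t=2,i=13
  [3] ...## => .  t=3,i=17
  [2] ...#. => #  t=0,i=16
  [1] ....# => .  t=0,i=15
  [0] ..... => .  t=0,i=14
  bits 10111010010101011001100101100100 = 3126172004

3126172004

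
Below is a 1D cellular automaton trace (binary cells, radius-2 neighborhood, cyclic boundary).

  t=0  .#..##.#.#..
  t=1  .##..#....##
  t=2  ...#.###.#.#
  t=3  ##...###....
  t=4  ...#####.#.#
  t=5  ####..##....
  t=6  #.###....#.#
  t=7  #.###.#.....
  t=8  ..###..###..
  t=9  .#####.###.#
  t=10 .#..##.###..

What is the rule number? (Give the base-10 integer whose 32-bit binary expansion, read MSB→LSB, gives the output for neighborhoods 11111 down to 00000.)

  nb #####: next=.  (t=4,i=5, bit31=0)
  nb ####.: next=#  (t=4,i=6, bit30=1)
  nb ###.#: next=#  (t=2,i=7, bit29=1)
  nb ###..: next=#  (t=3,i=7, bit28=1)
  nb ##.##: next=.  (t=1,i=0, bit27=0)
  nb ##.#.: next=.  (t=0,i=6, bit26=0)
  nb ##..#: next=#  (t=1,i=3, bit25=1)
  nb ##...: next=.  (t=3,i=2, bit24=0)
  nb #.###: next=#  (t=2,i=5, bit23=1)
  nb #.##.: next=.  (t=1,i=1, bit22=0)
  nb #.#.#: next=.  (t=0,i=7, bit21=0)
  nb #.#..: next=.  (t=0,i=9, bit20=0)
  nb #..##: next=.  (t=0,i=3, bit19=0)
  nb #..#.: next=.  (t=1,i=4, bit18=0)
  nb #...#: next=#  (t=0,i=11, bit17=1)
  nb #....: next=#  (t=1,i=7, bit16=1)
  nb .####: next=.  (t=4,i=4, bit15=0)
  nb .###.: next=#  (t=2,i=6, bit14=1)
  nb .##.#: next=#  (t=0,i=5, bit13=1)
  nb .##..: next=.  (t=1,i=2, bit12=0)
  nb .#.##: next=.  (t=2,i=4, bit11=0)
  nb .#.#.: next=.  (t=0,i=8, bit10=0)
  nb .#..#: next=#  (t=0,i=2, bit9=1)
  nb .#...: next=#  (t=0,i=10, bit8=1)
  nb ..###: next=#  (t=3,i=5, bit7=1)
  nb ..##.: next=.  (t=0,i=4, bit6=0)
  nb ..#.#: next=.  (t=2,i=3, bit5=0)
  nb ..#..: next=#  (t=0,i=1, bit4=1)
  nb ...##: next=#  (t=1,i=9, bit3=1)
  nb ...#.: next=.  (t=0,i=0, bit2=0)
  nb ....#: next=.  (t=1,i=8, bit1=0)
  nb .....: next=#  (t=7,i=9, bit0=1)
  bits 01110010100000110110001110011001 = 1921213337

1921213337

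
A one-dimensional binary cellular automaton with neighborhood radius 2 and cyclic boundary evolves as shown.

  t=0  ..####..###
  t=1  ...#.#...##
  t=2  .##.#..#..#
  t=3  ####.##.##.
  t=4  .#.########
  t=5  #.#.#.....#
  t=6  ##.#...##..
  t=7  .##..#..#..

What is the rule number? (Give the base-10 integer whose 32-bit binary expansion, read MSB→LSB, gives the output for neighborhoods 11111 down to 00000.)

  [31] ##### => .  t=4,i=5
  [30] ####. => .  t=0,i=4
  [29] ###.# => #  t=3,i=3
  [28] ###.. => #  t=0,i=5
  [27] ##.## => #  t=3,i=4
  [26] ##.#. => #  t=2,i=3
  [25] ##..# => .  t=0,i=0
  [24] ##... => .  t=1,i=0
  [23] #.### => .  t=3,i=0
  [22] #.##. => #  t=2,i=1
  [21] #.#.# => .  t=4,i=1
  [20] #.#.. => .  t=1,i=5
  [19] #..## => .  t=0,i=1
  [18] #..#. => #  t=2,i=6
  [17] #...# => #  t=1,i=1
  [16] #.... => .  t=5,i=6
  [15] .#### => #  t=0,i=3
  [14] .###. => #  t=0,i=9
  [13] .##.# => #  t=2,i=2
  [12] .##.. => #  t=1,i=10
  [11] .#.## => #  t=2,i=0
  [10] .#.#. => #  t=1,i=4
  [9] .#..# => #  t=2,i=5
  [8] .#... => .  t=1,i=6
  [7] ..### => .  t=0,i=2
  [6] ..##. => .  t=1,i=9
  [5] ..#.# => .  t=1,i=3
  [4] ..#.. => .  t=2,i=7
  [3] ...## => .  t=1,i=8
  [2] ...#. => #  t=1,i=2
  [1] ....# => #  t=5,i=8
  [0] ..... => #  t=5,i=7
  bits 00111100010001101111111000000111 = 1011285511

1011285511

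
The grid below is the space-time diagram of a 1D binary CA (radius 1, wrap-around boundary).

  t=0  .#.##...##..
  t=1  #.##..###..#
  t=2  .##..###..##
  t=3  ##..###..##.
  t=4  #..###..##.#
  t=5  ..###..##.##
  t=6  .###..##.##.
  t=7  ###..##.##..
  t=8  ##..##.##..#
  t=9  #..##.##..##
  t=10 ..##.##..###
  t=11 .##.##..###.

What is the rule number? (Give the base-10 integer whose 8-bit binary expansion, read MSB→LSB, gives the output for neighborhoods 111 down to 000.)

  ###|#  b7=1 t=1,i=7
  ##.|.  b6=0 t=0,i=4
  #.#|#  b5=1 t=0,i=2
  #..|.  b4=0 t=0,i=5
  .##|#  b3=1 t=0,i=3
  .#.|.  b2=0 t=0,i=1
  ..#|#  b1=1 t=0,i=0
  ...|#  b0=1 t=0,i=6
  bits 10101011 = 171

171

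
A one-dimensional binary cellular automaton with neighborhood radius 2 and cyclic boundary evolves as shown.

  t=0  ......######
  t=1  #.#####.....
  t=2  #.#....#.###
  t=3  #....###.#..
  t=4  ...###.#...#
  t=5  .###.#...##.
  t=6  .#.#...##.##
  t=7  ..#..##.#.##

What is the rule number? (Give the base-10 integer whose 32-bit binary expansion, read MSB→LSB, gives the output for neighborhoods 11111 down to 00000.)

600192175

  [31] ##### => .  t=0,i=8
  [30] ####. => .  t=0,i=10
  [29] ###.# => #  t=2,i=0
  [28] ###.. => .  t=0,i=11
  [27] ##.## => .  t=6,i=9
  [26] ##.#. => .  t=2,i=1
  [25] ##..# => #  t=5,i=11
  [24] ##... => #  t=0,i=0
  [23] #.### => #  t=1,i=2
  [22] #.##. => #  t=6,i=10
  [21] #.#.# => .  t=6,i=1
  [20] #.#.. => .  t=2,i=2
  [19] #..## => .  t=5,i=0
  [18] #..#. => #  t=3,i=11
  [17] #...# => #  t=4,i=1
  [16] #.... => .  t=0,i=1
  [15] .#### => .  t=0,i=7
  [14] .###. => .  t=3,i=6
  [13] .##.# => #  t=6,i=8
  [12] .##.. => #  t=5,i=10
  [11] .#.## => .  t=1,i=1
  [10] .#.#. => #  t=6,i=2
  [9] .#..# => .  t=3,i=10
  [8] .#... => .  t=2,i=3
  [7] ..### => #  t=0,i=6
  [6] ..##. => .  t=5,i=9
  [5] ..#.# => #  t=1,i=0
  [4] ..#.. => .  t=3,i=0
  [3] ...## => #  t=0,i=5
  [2] ...#. => #  t=1,i=11
  [1] ....# => #  t=0,i=4
  [0] ..... => #  t=0,i=2
  bits 00100011110001100011010010101111 = 600192175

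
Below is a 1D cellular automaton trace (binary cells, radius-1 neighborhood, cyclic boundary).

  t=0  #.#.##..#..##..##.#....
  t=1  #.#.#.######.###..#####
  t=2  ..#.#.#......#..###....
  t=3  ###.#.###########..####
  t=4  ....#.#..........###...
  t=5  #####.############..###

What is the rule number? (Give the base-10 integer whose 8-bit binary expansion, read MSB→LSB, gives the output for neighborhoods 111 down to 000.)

31

  ### -> .   bit 7 = 0  t=1,i=7
  ##. -> .   bit 6 = 0  t=0,i=5
  #.# -> .   bit 5 = 0  t=0,i=1
  #.. -> #   bit 4 = 1  t=0,i=6
  .## -> #   bit 3 = 1  t=0,i=4
  .#. -> #   bit 2 = 1  t=0,i=0
  ..# -> #   bit 1 = 1  t=0,i=7
  ... -> #   bit 0 = 1  t=0,i=20
  bits 00011111 = 31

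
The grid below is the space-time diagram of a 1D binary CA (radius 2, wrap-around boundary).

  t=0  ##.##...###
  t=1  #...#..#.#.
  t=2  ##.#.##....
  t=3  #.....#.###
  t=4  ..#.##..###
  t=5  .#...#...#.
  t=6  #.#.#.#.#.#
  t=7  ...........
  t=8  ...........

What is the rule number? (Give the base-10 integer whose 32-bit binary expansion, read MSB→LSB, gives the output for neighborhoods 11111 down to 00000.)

  #####|.  b31=0 t=0,i=10
  ####.|#  b30=1 t=0,i=0
  ###.#|.  b29=0 t=0,i=1
  ###..|.  b28=0 t=3,i=0
  ##.##|.  b27=0 t=0,i=2
  ##.#.|.  b26=0 t=2,i=2
  ##..#|.  b25=0 t=4,i=0
  ##...|.  b24=0 t=0,i=5
  #.###|#  b23=1 t=3,i=8
  #.##.|.  b22=0 t=0,i=3
  #.#.#|.  b21=0 t=1,i=9
  #.#..|#  b20=1 t=1,i=0
  #..##|.  b19=0 t=4,i=7
  #..#.|#  b18=1 t=1,i=6
  #...#|.  b17=0 t=0,i=6
  #....|#  b16=1 t=2,i=8
  .####|#  b15=1 t=0,i=9
  .###.|#  b14=1 t=4,i=9
  .##.#|.  b13=0 t=2,i=1
  .##..|#  b12=1 t=0,i=4
  .#.##|.  b11=0 t=2,i=4
  .#.#.|.  b10=0 t=1,i=8
  .#..#|#  b9=1 t=1,i=5
  .#...|#  b8=1 t=1,i=1
  ..###|.  b7=0 t=0,i=8
  ..##.|#  b6=1 t=2,i=0
  ..#.#|.  b5=0 t=1,i=7
  ..#..|.  b4=0 t=1,i=4
  ...##|#  b3=1 t=0,i=7
  ...#.|#  b2=1 t=1,i=3
  ....#|#  b1=1 t=2,i=9
  .....|.  b0=0 t=3,i=3
  bits 01000000100101011101001101001110 = 1083560782

1083560782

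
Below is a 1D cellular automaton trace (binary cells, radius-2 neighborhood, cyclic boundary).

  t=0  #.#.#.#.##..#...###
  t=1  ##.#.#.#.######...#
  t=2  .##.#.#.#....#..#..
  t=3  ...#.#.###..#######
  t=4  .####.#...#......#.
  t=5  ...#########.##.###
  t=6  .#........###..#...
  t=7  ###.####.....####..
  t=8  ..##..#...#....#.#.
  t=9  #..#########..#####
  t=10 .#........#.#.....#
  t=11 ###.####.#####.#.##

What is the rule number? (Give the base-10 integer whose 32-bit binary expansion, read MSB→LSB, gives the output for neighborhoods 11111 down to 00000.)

1846943541

  [31] ##### => .  t=1,i=11
  [30] ####. => #  t=0,i=18
  [29] ###.# => #  t=0,i=0
  [28] ###.. => .  t=1,i=14
  [27] ##.## => #  t=5,i=12
  [26] ##.#. => #  t=0,i=1
  [25] ##..# => #  t=0,i=10
  [24] ##... => .  t=1,i=15
  [23] #.### => .  t=1,i=9
  [22] #.##. => .  t=0,i=8
  [21] #.#.# => .  t=0,i=2
  [20] #.#.. => #  t=2,i=8
  [19] #..## => .  t=3,i=11
  [18] #..#. => #  t=0,i=11
  [17] #...# => #  t=0,i=14
  [16] #.... => .  t=2,i=10
  [15] .#### => .  t=0,i=17
  [14] .###. => .  t=1,i=0
  [13] .##.# => .  t=2,i=2
  [12] .##.. => #  t=0,i=9
  [11] .#.## => #  t=0,i=7
  [10] .#.#. => #  t=0,i=3
  [9] .#..# => #  t=2,i=14
  [8] .#... => #  t=0,i=13
  [7] ..### => .  t=0,i=16
  [6] ..##. => .  t=2,i=1
  [5] ..#.# => #  t=3,i=3
  [4] ..#.. => #  t=0,i=12
  [3] ...## => .  t=0,i=15
  [2] ...#. => #  t=2,i=12
  [1] ....# => .  t=2,i=11
  [0] ..... => #  t=4,i=13
  bits 01101110000101100001111100110101 = 1846943541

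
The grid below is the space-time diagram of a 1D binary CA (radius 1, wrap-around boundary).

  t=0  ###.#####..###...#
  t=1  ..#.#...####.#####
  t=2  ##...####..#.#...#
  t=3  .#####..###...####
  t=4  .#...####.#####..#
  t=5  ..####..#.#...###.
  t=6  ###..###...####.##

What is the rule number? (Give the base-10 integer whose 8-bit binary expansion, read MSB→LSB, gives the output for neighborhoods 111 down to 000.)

  [7] ### => .  t=0,i=0
  [6] ##. => #  t=0,i=2
  [5] #.# => .  t=0,i=3
  [4] #.. => #  t=0,i=9
  [3] .## => #  t=0,i=4
  [2] .#. => .  t=1,i=2
  [1] ..# => #  t=0,i=10
  [0] ... => #  t=0,i=15
  bits 01011011 = 91

91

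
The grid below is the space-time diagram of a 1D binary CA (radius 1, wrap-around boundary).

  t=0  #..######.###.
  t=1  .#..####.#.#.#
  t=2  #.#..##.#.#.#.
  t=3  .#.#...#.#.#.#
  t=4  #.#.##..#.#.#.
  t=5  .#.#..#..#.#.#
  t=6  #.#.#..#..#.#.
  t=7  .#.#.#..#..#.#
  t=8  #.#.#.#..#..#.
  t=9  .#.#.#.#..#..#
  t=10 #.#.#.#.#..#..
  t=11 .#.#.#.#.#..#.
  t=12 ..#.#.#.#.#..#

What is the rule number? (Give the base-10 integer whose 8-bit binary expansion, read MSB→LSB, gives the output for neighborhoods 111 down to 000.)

  [7] ### => #  t=0,i=4
  [6] ##. => .  t=0,i=8
  [5] #.# => #  t=0,i=9
  [4] #.. => #  t=0,i=1
  [3] .## => .  t=0,i=3
  [2] .#. => .  t=0,i=0
  [1] ..# => .  t=0,i=2
  [0] ... => #  t=3,i=5
  bits 10110001 = 177

177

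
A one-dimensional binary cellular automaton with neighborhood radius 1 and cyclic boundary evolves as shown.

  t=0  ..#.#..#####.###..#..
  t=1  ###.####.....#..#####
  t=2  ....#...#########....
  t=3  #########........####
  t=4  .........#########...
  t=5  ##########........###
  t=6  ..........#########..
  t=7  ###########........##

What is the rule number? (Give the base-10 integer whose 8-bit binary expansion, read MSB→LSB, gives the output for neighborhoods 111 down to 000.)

31

  nb ###: next=.  (t=0,i=8, bit7=0)
  nb ##.: next=.  (t=0,i=11, bit6=0)
  nb #.#: next=.  (t=0,i=3, bit5=0)
  nb #..: next=#  (t=0,i=5, bit4=1)
  nb .##: next=#  (t=0,i=7, bit3=1)
  nb .#.: next=#  (t=0,i=2, bit2=1)
  nb ..#: next=#  (t=0,i=1, bit1=1)
  nb ...: next=#  (t=0,i=0, bit0=1)
  bits 00011111 = 31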